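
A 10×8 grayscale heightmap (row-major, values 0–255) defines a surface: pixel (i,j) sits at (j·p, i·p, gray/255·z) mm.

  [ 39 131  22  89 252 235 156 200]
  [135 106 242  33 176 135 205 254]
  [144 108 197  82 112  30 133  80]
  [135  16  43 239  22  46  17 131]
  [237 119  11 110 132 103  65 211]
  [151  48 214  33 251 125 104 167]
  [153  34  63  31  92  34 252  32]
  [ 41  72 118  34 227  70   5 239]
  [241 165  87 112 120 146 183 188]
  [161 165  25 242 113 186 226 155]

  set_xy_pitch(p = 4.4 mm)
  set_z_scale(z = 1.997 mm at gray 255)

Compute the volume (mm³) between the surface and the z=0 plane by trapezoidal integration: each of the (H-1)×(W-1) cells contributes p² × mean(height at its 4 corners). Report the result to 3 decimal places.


1126.692

height_mm = gray/255 × 1.997; cell vol = 4.4² × mean(4 corners)
unit = 4.4² × 1.997 / (4×255) = 0.0379038 mm³ per gray-sum
row 0: Σ corner-gray over 7 cells = 4192  → 158.8929
row 1: Σ corner-gray over 7 cells = 3731  → 141.4192
row 2: Σ corner-gray over 7 cells = 2580  → 97.7919
row 3: Σ corner-gray over 7 cells = 2560  → 97.0338
row 4: Σ corner-gray over 7 cells = 3396  → 128.7215
row 5: Σ corner-gray over 7 cells = 3065  → 116.1753
row 6: Σ corner-gray over 7 cells = 2529  → 95.8588
row 7: Σ corner-gray over 7 cells = 3387  → 128.3803
row 8: Σ corner-gray over 7 cells = 4285  → 162.4180
Σ rows: total corner-gray = 29725  → 1126.6917 mm³


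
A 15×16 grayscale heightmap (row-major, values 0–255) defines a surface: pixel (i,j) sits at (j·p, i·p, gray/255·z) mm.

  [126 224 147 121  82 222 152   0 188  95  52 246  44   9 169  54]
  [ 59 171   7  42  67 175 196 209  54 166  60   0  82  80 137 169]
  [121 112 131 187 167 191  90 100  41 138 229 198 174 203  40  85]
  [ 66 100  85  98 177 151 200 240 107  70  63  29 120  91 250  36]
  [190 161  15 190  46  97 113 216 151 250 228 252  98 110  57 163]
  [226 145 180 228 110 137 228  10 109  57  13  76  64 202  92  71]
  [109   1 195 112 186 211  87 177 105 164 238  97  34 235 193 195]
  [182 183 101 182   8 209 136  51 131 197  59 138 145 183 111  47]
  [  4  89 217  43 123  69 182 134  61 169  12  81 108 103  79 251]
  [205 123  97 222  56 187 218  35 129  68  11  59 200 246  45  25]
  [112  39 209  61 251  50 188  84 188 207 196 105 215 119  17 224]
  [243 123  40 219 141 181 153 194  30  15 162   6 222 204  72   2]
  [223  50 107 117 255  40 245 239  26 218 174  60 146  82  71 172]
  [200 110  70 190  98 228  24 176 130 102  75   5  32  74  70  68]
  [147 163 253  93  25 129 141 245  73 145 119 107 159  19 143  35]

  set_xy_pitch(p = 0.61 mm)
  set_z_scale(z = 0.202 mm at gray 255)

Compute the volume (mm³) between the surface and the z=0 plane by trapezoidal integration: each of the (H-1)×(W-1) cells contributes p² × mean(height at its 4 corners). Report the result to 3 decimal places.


height_mm = gray/255 × 0.202; cell vol = 0.61² × mean(4 corners)
unit = 0.61² × 0.202 / (4×255) = 7.36904e-05 mm³ per gray-sum
row 0: Σ corner-gray over 15 cells = 6802  → 0.5012
row 1: Σ corner-gray over 15 cells = 7328  → 0.5400
row 2: Σ corner-gray over 15 cells = 7872  → 0.5801
row 3: Σ corner-gray over 15 cells = 7985  → 0.5884
row 4: Σ corner-gray over 15 cells = 7920  → 0.5836
row 5: Σ corner-gray over 15 cells = 7973  → 0.5875
row 6: Σ corner-gray over 15 cells = 8271  → 0.6095
row 7: Σ corner-gray over 15 cells = 7092  → 0.5226
row 8: Σ corner-gray over 15 cells = 6817  → 0.5023
row 9: Σ corner-gray over 15 cells = 7816  → 0.5760
row 10: Σ corner-gray over 15 cells = 7963  → 0.5868
row 11: Σ corner-gray over 15 cells = 7824  → 0.5766
row 12: Σ corner-gray over 15 cells = 7091  → 0.5225
row 13: Σ corner-gray over 15 cells = 6846  → 0.5045
Σ rows: total corner-gray = 105600  → 7.7817 mm³

7.782


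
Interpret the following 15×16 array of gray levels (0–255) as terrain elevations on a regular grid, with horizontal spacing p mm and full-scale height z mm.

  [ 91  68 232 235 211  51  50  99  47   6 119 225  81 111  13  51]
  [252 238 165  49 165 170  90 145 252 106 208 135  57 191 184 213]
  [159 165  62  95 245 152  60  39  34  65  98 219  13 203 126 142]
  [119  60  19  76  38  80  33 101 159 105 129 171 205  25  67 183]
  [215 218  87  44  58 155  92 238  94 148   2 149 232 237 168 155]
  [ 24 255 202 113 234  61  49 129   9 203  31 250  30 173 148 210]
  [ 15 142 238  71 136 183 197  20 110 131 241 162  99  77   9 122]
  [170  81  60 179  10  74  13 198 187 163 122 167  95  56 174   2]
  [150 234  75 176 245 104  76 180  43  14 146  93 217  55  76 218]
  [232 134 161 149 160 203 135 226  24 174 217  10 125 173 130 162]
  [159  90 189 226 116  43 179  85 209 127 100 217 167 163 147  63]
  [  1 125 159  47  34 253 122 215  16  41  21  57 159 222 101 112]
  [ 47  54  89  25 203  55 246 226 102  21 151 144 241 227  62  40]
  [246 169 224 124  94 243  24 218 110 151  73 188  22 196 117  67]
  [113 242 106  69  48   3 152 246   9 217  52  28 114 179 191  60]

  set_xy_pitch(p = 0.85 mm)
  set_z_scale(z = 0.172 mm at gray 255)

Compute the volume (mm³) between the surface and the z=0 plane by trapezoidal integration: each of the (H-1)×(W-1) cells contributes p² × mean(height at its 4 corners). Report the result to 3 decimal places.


13.064

height_mm = gray/255 × 0.172; cell vol = 0.85² × mean(4 corners)
unit = 0.85² × 0.172 / (4×255) = 0.000121833 mm³ per gray-sum
row 0: Σ corner-gray over 15 cells = 8013  → 0.9763
row 1: Σ corner-gray over 15 cells = 8228  → 1.0024
row 2: Σ corner-gray over 15 cells = 6291  → 0.7665
row 3: Σ corner-gray over 15 cells = 7052  → 0.8592
row 4: Σ corner-gray over 15 cells = 8222  → 1.0017
row 5: Σ corner-gray over 15 cells = 7777  → 0.9475
row 6: Σ corner-gray over 15 cells = 7099  → 0.8649
row 7: Σ corner-gray over 15 cells = 7166  → 0.8731
row 8: Σ corner-gray over 15 cells = 8272  → 1.0078
row 9: Σ corner-gray over 15 cells = 8774  → 1.0690
row 10: Σ corner-gray over 15 cells = 7595  → 0.9253
row 11: Σ corner-gray over 15 cells = 7036  → 0.8572
row 12: Σ corner-gray over 15 cells = 7998  → 0.9744
row 13: Σ corner-gray over 15 cells = 7704  → 0.9386
Σ rows: total corner-gray = 107227  → 13.0638 mm³


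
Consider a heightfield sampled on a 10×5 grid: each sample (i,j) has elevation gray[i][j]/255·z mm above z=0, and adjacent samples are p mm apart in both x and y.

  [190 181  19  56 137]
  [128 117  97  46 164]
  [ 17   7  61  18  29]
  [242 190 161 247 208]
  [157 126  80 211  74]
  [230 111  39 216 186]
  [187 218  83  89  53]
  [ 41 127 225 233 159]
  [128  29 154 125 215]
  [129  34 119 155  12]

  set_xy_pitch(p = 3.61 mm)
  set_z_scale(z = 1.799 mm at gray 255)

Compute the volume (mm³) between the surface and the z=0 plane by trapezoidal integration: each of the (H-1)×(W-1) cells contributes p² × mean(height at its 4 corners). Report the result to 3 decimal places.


415.386

height_mm = gray/255 × 1.799; cell vol = 3.61² × mean(4 corners)
unit = 3.61² × 1.799 / (4×255) = 0.022985 mm³ per gray-sum
row 0: Σ corner-gray over 4 cells = 1651  → 37.9483
row 1: Σ corner-gray over 4 cells = 1030  → 23.6746
row 2: Σ corner-gray over 4 cells = 1864  → 42.8441
row 3: Σ corner-gray over 4 cells = 2711  → 62.3125
row 4: Σ corner-gray over 4 cells = 2213  → 50.8659
row 5: Σ corner-gray over 4 cells = 2168  → 49.8316
row 6: Σ corner-gray over 4 cells = 2390  → 54.9343
row 7: Σ corner-gray over 4 cells = 2329  → 53.5322
row 8: Σ corner-gray over 4 cells = 1716  → 39.4423
Σ rows: total corner-gray = 18072  → 415.3858 mm³


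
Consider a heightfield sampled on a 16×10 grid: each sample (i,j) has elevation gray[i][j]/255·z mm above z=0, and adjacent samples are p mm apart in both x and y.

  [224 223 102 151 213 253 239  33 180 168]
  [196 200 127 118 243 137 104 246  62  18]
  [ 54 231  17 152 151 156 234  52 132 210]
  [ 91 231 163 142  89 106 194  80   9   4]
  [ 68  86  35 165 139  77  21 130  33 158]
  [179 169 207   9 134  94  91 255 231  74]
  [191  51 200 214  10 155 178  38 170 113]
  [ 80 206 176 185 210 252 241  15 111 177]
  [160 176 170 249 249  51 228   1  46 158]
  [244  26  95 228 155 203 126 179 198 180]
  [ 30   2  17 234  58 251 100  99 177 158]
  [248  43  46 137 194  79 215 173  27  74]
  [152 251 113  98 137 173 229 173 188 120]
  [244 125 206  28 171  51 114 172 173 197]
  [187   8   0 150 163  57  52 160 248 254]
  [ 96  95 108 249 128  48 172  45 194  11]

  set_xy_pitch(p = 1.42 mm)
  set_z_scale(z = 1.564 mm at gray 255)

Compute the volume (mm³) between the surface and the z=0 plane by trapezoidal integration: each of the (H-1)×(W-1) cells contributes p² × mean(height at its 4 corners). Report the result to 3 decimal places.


height_mm = gray/255 × 1.564; cell vol = 1.42² × mean(4 corners)
unit = 1.42² × 1.564 / (4×255) = 0.00309181 mm³ per gray-sum
row 0: Σ corner-gray over 9 cells = 5868  → 18.1428
row 1: Σ corner-gray over 9 cells = 5202  → 16.0836
row 2: Σ corner-gray over 9 cells = 4637  → 14.3367
row 3: Σ corner-gray over 9 cells = 3721  → 11.5046
row 4: Σ corner-gray over 9 cells = 4231  → 13.0815
row 5: Σ corner-gray over 9 cells = 4969  → 15.3632
row 6: Σ corner-gray over 9 cells = 5385  → 16.6494
row 7: Σ corner-gray over 9 cells = 5707  → 17.6450
row 8: Σ corner-gray over 9 cells = 5502  → 17.0112
row 9: Σ corner-gray over 9 cells = 4908  → 15.1746
row 10: Σ corner-gray over 9 cells = 4214  → 13.0289
row 11: Σ corner-gray over 9 cells = 5146  → 15.9105
row 12: Σ corner-gray over 9 cells = 5517  → 17.0575
row 13: Σ corner-gray over 9 cells = 4638  → 14.3398
row 14: Σ corner-gray over 9 cells = 4302  → 13.3010
Σ rows: total corner-gray = 73947  → 228.6303 mm³

228.630


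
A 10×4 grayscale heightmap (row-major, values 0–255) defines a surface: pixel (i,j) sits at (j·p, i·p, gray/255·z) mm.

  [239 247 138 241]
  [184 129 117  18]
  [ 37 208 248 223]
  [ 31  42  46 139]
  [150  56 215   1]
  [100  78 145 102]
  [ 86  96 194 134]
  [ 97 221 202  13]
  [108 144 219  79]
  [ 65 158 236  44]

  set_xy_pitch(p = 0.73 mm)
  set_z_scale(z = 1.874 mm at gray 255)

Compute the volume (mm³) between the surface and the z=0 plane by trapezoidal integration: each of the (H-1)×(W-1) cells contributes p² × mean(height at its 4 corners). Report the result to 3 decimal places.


14.286

height_mm = gray/255 × 1.874; cell vol = 0.73² × mean(4 corners)
unit = 0.73² × 1.874 / (4×255) = 0.000979073 mm³ per gray-sum
row 0: Σ corner-gray over 3 cells = 1944  → 1.9033
row 1: Σ corner-gray over 3 cells = 1866  → 1.8270
row 2: Σ corner-gray over 3 cells = 1518  → 1.4862
row 3: Σ corner-gray over 3 cells = 1039  → 1.0173
row 4: Σ corner-gray over 3 cells = 1341  → 1.3129
row 5: Σ corner-gray over 3 cells = 1448  → 1.4177
row 6: Σ corner-gray over 3 cells = 1756  → 1.7193
row 7: Σ corner-gray over 3 cells = 1869  → 1.8299
row 8: Σ corner-gray over 3 cells = 1810  → 1.7721
Σ rows: total corner-gray = 14591  → 14.2857 mm³


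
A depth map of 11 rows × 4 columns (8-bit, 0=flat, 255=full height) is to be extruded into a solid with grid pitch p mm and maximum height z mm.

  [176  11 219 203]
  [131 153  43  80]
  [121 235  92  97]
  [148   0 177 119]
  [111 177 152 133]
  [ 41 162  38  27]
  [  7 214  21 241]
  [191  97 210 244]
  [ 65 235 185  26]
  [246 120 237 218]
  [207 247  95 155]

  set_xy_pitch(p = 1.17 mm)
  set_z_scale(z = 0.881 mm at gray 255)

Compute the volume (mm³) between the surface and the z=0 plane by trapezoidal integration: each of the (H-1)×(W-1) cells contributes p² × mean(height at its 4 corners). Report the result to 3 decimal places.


height_mm = gray/255 × 0.881; cell vol = 1.17² × mean(4 corners)
unit = 1.17² × 0.881 / (4×255) = 0.00118235 mm³ per gray-sum
row 0: Σ corner-gray over 3 cells = 1442  → 1.7050
row 1: Σ corner-gray over 3 cells = 1475  → 1.7440
row 2: Σ corner-gray over 3 cells = 1493  → 1.7653
row 3: Σ corner-gray over 3 cells = 1523  → 1.8007
row 4: Σ corner-gray over 3 cells = 1370  → 1.6198
row 5: Σ corner-gray over 3 cells = 1186  → 1.4023
row 6: Σ corner-gray over 3 cells = 1767  → 2.0892
row 7: Σ corner-gray over 3 cells = 1980  → 2.3411
row 8: Σ corner-gray over 3 cells = 2109  → 2.4936
row 9: Σ corner-gray over 3 cells = 2224  → 2.6296
Σ rows: total corner-gray = 16569  → 19.5904 mm³

19.590


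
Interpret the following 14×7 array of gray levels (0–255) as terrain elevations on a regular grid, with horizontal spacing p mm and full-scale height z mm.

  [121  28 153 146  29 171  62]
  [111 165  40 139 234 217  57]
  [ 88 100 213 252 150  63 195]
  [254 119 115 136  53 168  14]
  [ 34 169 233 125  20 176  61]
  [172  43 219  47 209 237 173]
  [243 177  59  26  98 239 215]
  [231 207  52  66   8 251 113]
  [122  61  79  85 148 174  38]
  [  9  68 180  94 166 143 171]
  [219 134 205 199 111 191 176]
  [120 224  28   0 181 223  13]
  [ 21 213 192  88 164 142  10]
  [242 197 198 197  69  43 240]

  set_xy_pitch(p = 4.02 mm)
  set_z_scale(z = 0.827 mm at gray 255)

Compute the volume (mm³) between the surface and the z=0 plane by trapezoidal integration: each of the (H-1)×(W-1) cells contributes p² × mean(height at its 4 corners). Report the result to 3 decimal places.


551.868

height_mm = gray/255 × 0.827; cell vol = 4.02² × mean(4 corners)
unit = 4.02² × 0.827 / (4×255) = 0.0131026 mm³ per gray-sum
row 0: Σ corner-gray over 6 cells = 2995  → 39.2423
row 1: Σ corner-gray over 6 cells = 3597  → 47.1300
row 2: Σ corner-gray over 6 cells = 3289  → 43.0944
row 3: Σ corner-gray over 6 cells = 2991  → 39.1899
row 4: Σ corner-gray over 6 cells = 3396  → 44.4964
row 5: Σ corner-gray over 6 cells = 3511  → 46.0032
row 6: Σ corner-gray over 6 cells = 3168  → 41.5090
row 7: Σ corner-gray over 6 cells = 2766  → 36.2418
row 8: Σ corner-gray over 6 cells = 2736  → 35.8487
row 9: Σ corner-gray over 6 cells = 3557  → 46.6059
row 10: Σ corner-gray over 6 cells = 3520  → 46.1211
row 11: Σ corner-gray over 6 cells = 3074  → 40.2774
row 12: Σ corner-gray over 6 cells = 3519  → 46.1080
Σ rows: total corner-gray = 42119  → 551.8684 mm³


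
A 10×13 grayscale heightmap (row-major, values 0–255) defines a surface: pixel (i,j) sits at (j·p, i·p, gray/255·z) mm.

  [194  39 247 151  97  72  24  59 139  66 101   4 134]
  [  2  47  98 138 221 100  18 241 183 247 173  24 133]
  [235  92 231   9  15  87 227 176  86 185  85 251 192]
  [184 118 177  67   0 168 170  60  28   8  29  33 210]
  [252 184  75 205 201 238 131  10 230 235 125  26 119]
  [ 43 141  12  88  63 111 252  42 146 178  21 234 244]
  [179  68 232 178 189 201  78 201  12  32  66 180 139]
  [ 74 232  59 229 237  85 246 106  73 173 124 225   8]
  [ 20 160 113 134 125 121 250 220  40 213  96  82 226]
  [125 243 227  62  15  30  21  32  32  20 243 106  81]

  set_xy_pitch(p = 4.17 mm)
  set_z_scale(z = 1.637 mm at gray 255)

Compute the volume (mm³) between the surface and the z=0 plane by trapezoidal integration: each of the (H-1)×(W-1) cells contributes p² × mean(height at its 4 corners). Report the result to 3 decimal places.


height_mm = gray/255 × 1.637; cell vol = 4.17² × mean(4 corners)
unit = 4.17² × 1.637 / (4×255) = 0.0279075 mm³ per gray-sum
row 0: Σ corner-gray over 12 cells = 5441  → 151.8446
row 1: Σ corner-gray over 12 cells = 6430  → 179.4451
row 2: Σ corner-gray over 12 cells = 5425  → 151.3981
row 3: Σ corner-gray over 12 cells = 5801  → 161.8913
row 4: Σ corner-gray over 12 cells = 6554  → 182.9056
row 5: Σ corner-gray over 12 cells = 6055  → 168.9798
row 6: Σ corner-gray over 12 cells = 6852  → 191.2221
row 7: Σ corner-gray over 12 cells = 7014  → 195.7431
row 8: Σ corner-gray over 12 cells = 5622  → 156.8959
Σ rows: total corner-gray = 55194  → 1540.3254 mm³

1540.325


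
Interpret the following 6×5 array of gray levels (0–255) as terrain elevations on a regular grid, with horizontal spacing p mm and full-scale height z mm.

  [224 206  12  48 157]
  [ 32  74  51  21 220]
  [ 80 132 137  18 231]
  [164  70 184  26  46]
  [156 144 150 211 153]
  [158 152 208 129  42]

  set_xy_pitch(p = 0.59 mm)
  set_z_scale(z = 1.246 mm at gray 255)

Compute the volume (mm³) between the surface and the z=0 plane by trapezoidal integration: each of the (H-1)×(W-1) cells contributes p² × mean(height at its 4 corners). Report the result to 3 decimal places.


3.881

height_mm = gray/255 × 1.246; cell vol = 0.59² × mean(4 corners)
unit = 0.59² × 1.246 / (4×255) = 0.000425228 mm³ per gray-sum
row 0: Σ corner-gray over 4 cells = 1457  → 0.6196
row 1: Σ corner-gray over 4 cells = 1429  → 0.6077
row 2: Σ corner-gray over 4 cells = 1655  → 0.7038
row 3: Σ corner-gray over 4 cells = 2089  → 0.8883
row 4: Σ corner-gray over 4 cells = 2497  → 1.0618
Σ rows: total corner-gray = 9127  → 3.8811 mm³


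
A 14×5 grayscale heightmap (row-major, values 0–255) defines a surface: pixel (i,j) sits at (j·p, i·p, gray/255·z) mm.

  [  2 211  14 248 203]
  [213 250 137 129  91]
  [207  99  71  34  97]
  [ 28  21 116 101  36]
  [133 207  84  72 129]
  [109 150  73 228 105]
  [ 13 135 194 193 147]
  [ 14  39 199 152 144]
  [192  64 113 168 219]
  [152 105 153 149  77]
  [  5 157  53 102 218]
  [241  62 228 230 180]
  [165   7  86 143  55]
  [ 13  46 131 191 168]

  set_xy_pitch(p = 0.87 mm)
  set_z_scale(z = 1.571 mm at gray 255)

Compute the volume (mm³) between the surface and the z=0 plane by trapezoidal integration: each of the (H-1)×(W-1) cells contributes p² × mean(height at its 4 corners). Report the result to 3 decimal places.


height_mm = gray/255 × 1.571; cell vol = 0.87² × mean(4 corners)
unit = 0.87² × 1.571 / (4×255) = 0.00116577 mm³ per gray-sum
row 0: Σ corner-gray over 4 cells = 2487  → 2.8993
row 1: Σ corner-gray over 4 cells = 2048  → 2.3875
row 2: Σ corner-gray over 4 cells = 1252  → 1.4595
row 3: Σ corner-gray over 4 cells = 1528  → 1.7813
row 4: Σ corner-gray over 4 cells = 2104  → 2.4528
row 5: Σ corner-gray over 4 cells = 2320  → 2.7046
row 6: Σ corner-gray over 4 cells = 2142  → 2.4971
row 7: Σ corner-gray over 4 cells = 2039  → 2.3770
row 8: Σ corner-gray over 4 cells = 2144  → 2.4994
row 9: Σ corner-gray over 4 cells = 1890  → 2.2033
row 10: Σ corner-gray over 4 cells = 2308  → 2.6906
row 11: Σ corner-gray over 4 cells = 2153  → 2.5099
row 12: Σ corner-gray over 4 cells = 1609  → 1.8757
Σ rows: total corner-gray = 26024  → 30.3381 mm³

30.338


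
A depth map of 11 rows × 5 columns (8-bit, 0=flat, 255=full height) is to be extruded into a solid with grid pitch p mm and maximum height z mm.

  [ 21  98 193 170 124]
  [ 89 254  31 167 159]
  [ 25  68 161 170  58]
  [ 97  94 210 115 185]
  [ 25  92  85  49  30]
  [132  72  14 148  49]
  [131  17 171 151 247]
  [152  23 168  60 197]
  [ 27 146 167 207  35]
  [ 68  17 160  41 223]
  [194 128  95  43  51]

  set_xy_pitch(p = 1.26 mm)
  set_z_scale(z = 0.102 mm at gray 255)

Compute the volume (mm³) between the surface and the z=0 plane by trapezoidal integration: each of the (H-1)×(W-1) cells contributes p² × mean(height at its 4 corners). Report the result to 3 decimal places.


2.847

height_mm = gray/255 × 0.102; cell vol = 1.26² × mean(4 corners)
unit = 1.26² × 0.102 / (4×255) = 0.00015876 mm³ per gray-sum
row 0: Σ corner-gray over 4 cells = 2219  → 0.3523
row 1: Σ corner-gray over 4 cells = 2033  → 0.3228
row 2: Σ corner-gray over 4 cells = 2001  → 0.3177
row 3: Σ corner-gray over 4 cells = 1627  → 0.2583
row 4: Σ corner-gray over 4 cells = 1156  → 0.1835
row 5: Σ corner-gray over 4 cells = 1705  → 0.2707
row 6: Σ corner-gray over 4 cells = 1907  → 0.3028
row 7: Σ corner-gray over 4 cells = 1953  → 0.3101
row 8: Σ corner-gray over 4 cells = 1829  → 0.2904
row 9: Σ corner-gray over 4 cells = 1504  → 0.2388
Σ rows: total corner-gray = 17934  → 2.8472 mm³


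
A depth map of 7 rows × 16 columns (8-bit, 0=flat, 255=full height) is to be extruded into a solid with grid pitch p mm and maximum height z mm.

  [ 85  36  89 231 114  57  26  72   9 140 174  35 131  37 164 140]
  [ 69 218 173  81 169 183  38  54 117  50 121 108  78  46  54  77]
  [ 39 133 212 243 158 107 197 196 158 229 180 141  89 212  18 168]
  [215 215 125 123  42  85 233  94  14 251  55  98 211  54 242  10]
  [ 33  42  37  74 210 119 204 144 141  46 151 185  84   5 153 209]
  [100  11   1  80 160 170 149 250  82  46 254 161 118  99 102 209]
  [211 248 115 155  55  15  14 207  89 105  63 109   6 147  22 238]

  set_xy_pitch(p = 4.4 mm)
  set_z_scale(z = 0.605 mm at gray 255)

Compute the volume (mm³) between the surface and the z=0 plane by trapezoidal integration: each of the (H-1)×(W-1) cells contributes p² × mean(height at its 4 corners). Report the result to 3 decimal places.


502.893

height_mm = gray/255 × 0.605; cell vol = 4.4² × mean(4 corners)
unit = 4.4² × 0.605 / (4×255) = 0.0114831 mm³ per gray-sum
row 0: Σ corner-gray over 15 cells = 5981  → 68.6806
row 1: Σ corner-gray over 15 cells = 7879  → 90.4756
row 2: Σ corner-gray over 15 cells = 8662  → 99.4669
row 3: Σ corner-gray over 15 cells = 7341  → 84.2977
row 4: Σ corner-gray over 15 cells = 7107  → 81.6107
row 5: Σ corner-gray over 15 cells = 6824  → 78.3609
Σ rows: total corner-gray = 43794  → 502.8925 mm³


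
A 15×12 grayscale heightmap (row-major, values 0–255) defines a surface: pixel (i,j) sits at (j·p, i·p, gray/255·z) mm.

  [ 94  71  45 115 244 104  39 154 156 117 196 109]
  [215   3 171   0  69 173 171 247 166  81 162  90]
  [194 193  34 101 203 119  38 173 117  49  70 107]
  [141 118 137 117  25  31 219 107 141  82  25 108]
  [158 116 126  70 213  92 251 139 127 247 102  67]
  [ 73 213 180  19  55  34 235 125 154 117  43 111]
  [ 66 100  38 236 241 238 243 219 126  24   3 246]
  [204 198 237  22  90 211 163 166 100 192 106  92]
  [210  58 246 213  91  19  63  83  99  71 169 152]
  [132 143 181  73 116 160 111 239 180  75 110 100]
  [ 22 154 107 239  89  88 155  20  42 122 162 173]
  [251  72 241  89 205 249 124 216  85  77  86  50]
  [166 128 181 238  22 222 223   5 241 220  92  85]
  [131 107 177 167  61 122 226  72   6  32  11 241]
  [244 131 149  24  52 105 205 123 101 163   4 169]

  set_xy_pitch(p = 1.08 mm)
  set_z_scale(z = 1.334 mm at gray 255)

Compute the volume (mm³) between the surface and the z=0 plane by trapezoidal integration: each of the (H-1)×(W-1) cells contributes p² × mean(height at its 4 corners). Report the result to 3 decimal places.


height_mm = gray/255 × 1.334; cell vol = 1.08² × mean(4 corners)
unit = 1.08² × 1.334 / (4×255) = 0.00152547 mm³ per gray-sum
row 0: Σ corner-gray over 11 cells = 5476  → 8.3535
row 1: Σ corner-gray over 11 cells = 5286  → 8.0636
row 2: Σ corner-gray over 11 cells = 4748  → 7.2429
row 3: Σ corner-gray over 11 cells = 5444  → 8.3046
row 4: Σ corner-gray over 11 cells = 5725  → 8.7333
row 5: Σ corner-gray over 11 cells = 5782  → 8.8203
row 6: Σ corner-gray over 11 cells = 6514  → 9.9369
row 7: Σ corner-gray over 11 cells = 5852  → 8.9270
row 8: Σ corner-gray over 11 cells = 5594  → 8.5335
row 9: Σ corner-gray over 11 cells = 5559  → 8.4801
row 10: Σ corner-gray over 11 cells = 5740  → 8.7562
row 11: Σ corner-gray over 11 cells = 6584  → 10.0437
row 12: Σ corner-gray over 11 cells = 5729  → 8.7394
row 13: Σ corner-gray over 11 cells = 4861  → 7.4153
Σ rows: total corner-gray = 78894  → 120.3503 mm³

120.350


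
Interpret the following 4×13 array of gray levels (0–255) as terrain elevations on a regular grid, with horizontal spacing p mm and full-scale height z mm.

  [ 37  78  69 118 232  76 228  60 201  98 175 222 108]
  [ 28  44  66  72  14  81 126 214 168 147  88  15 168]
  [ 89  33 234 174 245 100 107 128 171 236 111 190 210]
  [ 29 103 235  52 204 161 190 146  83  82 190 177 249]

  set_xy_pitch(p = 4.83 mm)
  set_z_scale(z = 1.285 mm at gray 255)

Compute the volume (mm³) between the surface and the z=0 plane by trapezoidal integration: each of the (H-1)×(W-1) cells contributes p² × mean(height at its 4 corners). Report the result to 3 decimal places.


553.381

height_mm = gray/255 × 1.285; cell vol = 4.83² × mean(4 corners)
unit = 4.83² × 1.285 / (4×255) = 0.0293898 mm³ per gray-sum
row 0: Σ corner-gray over 12 cells = 5525  → 162.3789
row 1: Σ corner-gray over 12 cells = 6023  → 177.0150
row 2: Σ corner-gray over 12 cells = 7281  → 213.9874
Σ rows: total corner-gray = 18829  → 553.3813 mm³


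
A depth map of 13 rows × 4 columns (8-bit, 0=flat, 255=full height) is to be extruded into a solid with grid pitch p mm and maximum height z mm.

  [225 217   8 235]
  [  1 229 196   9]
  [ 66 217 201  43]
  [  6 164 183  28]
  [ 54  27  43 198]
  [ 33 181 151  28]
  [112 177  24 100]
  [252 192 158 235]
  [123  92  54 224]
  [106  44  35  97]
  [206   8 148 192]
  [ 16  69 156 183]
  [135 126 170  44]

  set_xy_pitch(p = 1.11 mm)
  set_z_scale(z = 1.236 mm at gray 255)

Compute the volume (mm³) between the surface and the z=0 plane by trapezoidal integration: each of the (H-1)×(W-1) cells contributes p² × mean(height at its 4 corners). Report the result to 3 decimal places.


height_mm = gray/255 × 1.236; cell vol = 1.11² × mean(4 corners)
unit = 1.11² × 1.236 / (4×255) = 0.00149302 mm³ per gray-sum
row 0: Σ corner-gray over 3 cells = 1770  → 2.6426
row 1: Σ corner-gray over 3 cells = 1805  → 2.6949
row 2: Σ corner-gray over 3 cells = 1673  → 2.4978
row 3: Σ corner-gray over 3 cells = 1120  → 1.6722
row 4: Σ corner-gray over 3 cells = 1117  → 1.6677
row 5: Σ corner-gray over 3 cells = 1339  → 1.9991
row 6: Σ corner-gray over 3 cells = 1801  → 2.6889
row 7: Σ corner-gray over 3 cells = 1826  → 2.7262
row 8: Σ corner-gray over 3 cells = 1000  → 1.4930
row 9: Σ corner-gray over 3 cells = 1071  → 1.5990
row 10: Σ corner-gray over 3 cells = 1359  → 2.0290
row 11: Σ corner-gray over 3 cells = 1420  → 2.1201
Σ rows: total corner-gray = 17301  → 25.8307 mm³

25.831


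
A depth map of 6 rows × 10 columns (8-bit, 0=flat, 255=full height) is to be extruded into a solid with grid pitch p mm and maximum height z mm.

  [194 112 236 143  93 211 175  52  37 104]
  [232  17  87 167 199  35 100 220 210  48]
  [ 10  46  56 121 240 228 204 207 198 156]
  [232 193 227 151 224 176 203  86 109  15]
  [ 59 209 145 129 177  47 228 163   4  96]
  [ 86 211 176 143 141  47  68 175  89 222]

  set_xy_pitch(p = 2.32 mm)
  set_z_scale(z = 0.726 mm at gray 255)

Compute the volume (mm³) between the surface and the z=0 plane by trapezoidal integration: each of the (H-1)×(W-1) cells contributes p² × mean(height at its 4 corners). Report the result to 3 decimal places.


height_mm = gray/255 × 0.726; cell vol = 2.32² × mean(4 corners)
unit = 2.32² × 0.726 / (4×255) = 0.003831 mm³ per gray-sum
row 0: Σ corner-gray over 9 cells = 4766  → 18.2586
row 1: Σ corner-gray over 9 cells = 5116  → 19.5994
row 2: Σ corner-gray over 9 cells = 5751  → 22.0321
row 3: Σ corner-gray over 9 cells = 5344  → 20.4729
row 4: Σ corner-gray over 9 cells = 4767  → 18.2624
Σ rows: total corner-gray = 25744  → 98.6253 mm³

98.625


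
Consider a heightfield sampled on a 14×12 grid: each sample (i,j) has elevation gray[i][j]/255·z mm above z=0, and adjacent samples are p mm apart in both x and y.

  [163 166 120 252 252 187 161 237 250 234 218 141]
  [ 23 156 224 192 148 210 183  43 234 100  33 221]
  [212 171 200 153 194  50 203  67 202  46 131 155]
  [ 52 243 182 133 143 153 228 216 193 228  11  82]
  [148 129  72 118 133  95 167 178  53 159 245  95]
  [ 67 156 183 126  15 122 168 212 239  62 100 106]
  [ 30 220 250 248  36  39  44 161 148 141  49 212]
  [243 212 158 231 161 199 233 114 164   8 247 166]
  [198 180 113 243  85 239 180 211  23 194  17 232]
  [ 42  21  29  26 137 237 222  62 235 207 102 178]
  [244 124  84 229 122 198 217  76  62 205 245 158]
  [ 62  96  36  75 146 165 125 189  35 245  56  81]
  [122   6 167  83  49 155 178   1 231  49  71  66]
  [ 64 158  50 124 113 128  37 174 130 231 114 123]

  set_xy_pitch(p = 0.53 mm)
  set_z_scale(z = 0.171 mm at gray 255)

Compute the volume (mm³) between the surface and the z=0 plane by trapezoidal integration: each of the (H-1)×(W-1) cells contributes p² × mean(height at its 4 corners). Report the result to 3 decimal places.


height_mm = gray/255 × 0.171; cell vol = 0.53² × mean(4 corners)
unit = 0.53² × 0.171 / (4×255) = 4.70921e-05 mm³ per gray-sum
row 0: Σ corner-gray over 11 cells = 7748  → 0.3649
row 1: Σ corner-gray over 11 cells = 6491  → 0.3057
row 2: Σ corner-gray over 11 cells = 6795  → 0.3200
row 3: Σ corner-gray over 11 cells = 6535  → 0.3077
row 4: Σ corner-gray over 11 cells = 5880  → 0.2769
row 5: Σ corner-gray over 11 cells = 5853  → 0.2756
row 6: Σ corner-gray over 11 cells = 6777  → 0.3191
row 7: Σ corner-gray over 11 cells = 7263  → 0.3420
row 8: Σ corner-gray over 11 cells = 6176  → 0.2908
row 9: Σ corner-gray over 11 cells = 6302  → 0.2968
row 10: Σ corner-gray over 11 cells = 6005  → 0.2828
row 11: Σ corner-gray over 11 cells = 4647  → 0.2188
row 12: Σ corner-gray over 11 cells = 4873  → 0.2295
Σ rows: total corner-gray = 81345  → 3.8307 mm³

3.831


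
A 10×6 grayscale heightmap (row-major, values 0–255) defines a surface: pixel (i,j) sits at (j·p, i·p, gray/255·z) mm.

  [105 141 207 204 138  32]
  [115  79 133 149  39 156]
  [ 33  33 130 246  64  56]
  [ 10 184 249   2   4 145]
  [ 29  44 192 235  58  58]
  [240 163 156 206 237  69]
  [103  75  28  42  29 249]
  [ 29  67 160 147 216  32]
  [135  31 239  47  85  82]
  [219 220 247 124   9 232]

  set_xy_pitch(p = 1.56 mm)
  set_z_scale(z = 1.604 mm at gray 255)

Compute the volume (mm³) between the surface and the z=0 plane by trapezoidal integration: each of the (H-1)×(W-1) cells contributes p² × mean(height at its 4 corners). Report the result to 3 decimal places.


height_mm = gray/255 × 1.604; cell vol = 1.56² × mean(4 corners)
unit = 1.56² × 1.604 / (4×255) = 0.00382696 mm³ per gray-sum
row 0: Σ corner-gray over 5 cells = 2588  → 9.9042
row 1: Σ corner-gray over 5 cells = 2106  → 8.0596
row 2: Σ corner-gray over 5 cells = 2068  → 7.9141
row 3: Σ corner-gray over 5 cells = 2178  → 8.3351
row 4: Σ corner-gray over 5 cells = 2978  → 11.3967
row 5: Σ corner-gray over 5 cells = 2533  → 9.6937
row 6: Σ corner-gray over 5 cells = 1941  → 7.4281
row 7: Σ corner-gray over 5 cells = 2262  → 8.6566
row 8: Σ corner-gray over 5 cells = 2672  → 10.2256
Σ rows: total corner-gray = 21326  → 81.6136 mm³

81.614


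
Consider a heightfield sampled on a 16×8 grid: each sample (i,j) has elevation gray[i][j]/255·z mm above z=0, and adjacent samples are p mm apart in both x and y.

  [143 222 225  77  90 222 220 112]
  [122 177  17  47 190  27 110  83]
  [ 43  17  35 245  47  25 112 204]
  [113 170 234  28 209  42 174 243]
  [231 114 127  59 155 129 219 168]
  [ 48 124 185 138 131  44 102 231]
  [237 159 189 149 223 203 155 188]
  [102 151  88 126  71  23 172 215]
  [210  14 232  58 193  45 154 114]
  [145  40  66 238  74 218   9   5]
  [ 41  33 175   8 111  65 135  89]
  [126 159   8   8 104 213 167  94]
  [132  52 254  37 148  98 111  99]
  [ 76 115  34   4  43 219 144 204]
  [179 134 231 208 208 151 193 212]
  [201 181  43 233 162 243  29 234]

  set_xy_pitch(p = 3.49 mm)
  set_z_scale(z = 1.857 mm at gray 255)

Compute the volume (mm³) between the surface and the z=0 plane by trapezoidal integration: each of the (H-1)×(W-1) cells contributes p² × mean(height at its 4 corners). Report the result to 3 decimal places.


height_mm = gray/255 × 1.857; cell vol = 3.49² × mean(4 corners)
unit = 3.49² × 1.857 / (4×255) = 0.0221749 mm³ per gray-sum
row 0: Σ corner-gray over 7 cells = 3708  → 82.2247
row 1: Σ corner-gray over 7 cells = 2550  → 56.5461
row 2: Σ corner-gray over 7 cells = 3279  → 72.7117
row 3: Σ corner-gray over 7 cells = 4075  → 90.3629
row 4: Σ corner-gray over 7 cells = 3732  → 82.7569
row 5: Σ corner-gray over 7 cells = 4308  → 95.5297
row 6: Σ corner-gray over 7 cells = 4160  → 92.2478
row 7: Σ corner-gray over 7 cells = 3295  → 73.0664
row 8: Σ corner-gray over 7 cells = 3156  → 69.9841
row 9: Σ corner-gray over 7 cells = 2624  → 58.1871
row 10: Σ corner-gray over 7 cells = 2722  → 60.3602
row 11: Σ corner-gray over 7 cells = 3169  → 70.2724
row 12: Σ corner-gray over 7 cells = 3029  → 67.1679
row 13: Σ corner-gray over 7 cells = 4039  → 89.5646
row 14: Σ corner-gray over 7 cells = 4858  → 107.7259
Σ rows: total corner-gray = 52704  → 1168.7084 mm³

1168.708


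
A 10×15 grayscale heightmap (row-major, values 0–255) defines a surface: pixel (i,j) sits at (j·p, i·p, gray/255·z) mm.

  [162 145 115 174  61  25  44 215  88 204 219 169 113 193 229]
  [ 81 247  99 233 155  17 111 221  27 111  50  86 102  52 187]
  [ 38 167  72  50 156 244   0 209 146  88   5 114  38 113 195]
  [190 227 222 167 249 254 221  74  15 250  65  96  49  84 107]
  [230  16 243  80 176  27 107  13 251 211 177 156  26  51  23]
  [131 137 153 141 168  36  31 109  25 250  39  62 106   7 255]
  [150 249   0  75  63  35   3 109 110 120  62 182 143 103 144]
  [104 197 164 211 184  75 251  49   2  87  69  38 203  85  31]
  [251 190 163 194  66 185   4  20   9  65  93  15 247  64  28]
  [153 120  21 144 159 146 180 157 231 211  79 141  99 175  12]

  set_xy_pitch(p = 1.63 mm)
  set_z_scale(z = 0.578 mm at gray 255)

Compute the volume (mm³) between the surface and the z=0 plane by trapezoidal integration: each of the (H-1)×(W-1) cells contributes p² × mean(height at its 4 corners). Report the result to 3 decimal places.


height_mm = gray/255 × 0.578; cell vol = 1.63² × mean(4 corners)
unit = 1.63² × 0.578 / (4×255) = 0.00150558 mm³ per gray-sum
row 0: Σ corner-gray over 14 cells = 7211  → 10.8567
row 1: Σ corner-gray over 14 cells = 6327  → 9.5258
row 2: Σ corner-gray over 14 cells = 7280  → 10.9606
row 3: Σ corner-gray over 14 cells = 7564  → 11.3882
row 4: Σ corner-gray over 14 cells = 6235  → 9.3873
row 5: Σ corner-gray over 14 cells = 5716  → 8.6059
row 6: Σ corner-gray over 14 cells = 6167  → 9.2849
row 7: Σ corner-gray over 14 cells = 6274  → 9.4460
row 8: Σ corner-gray over 14 cells = 6800  → 10.2379
Σ rows: total corner-gray = 59574  → 89.6932 mm³

89.693


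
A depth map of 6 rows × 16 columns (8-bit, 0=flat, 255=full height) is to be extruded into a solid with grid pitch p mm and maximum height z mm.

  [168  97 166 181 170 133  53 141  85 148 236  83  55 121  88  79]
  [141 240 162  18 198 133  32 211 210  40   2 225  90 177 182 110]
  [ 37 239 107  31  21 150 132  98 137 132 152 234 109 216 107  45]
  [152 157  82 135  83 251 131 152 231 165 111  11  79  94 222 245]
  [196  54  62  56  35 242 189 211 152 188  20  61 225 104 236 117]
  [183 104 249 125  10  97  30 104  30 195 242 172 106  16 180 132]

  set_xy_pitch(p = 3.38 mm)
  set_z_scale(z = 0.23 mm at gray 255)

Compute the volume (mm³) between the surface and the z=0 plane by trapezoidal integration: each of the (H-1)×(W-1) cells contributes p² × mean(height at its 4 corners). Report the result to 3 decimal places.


101.956

height_mm = gray/255 × 0.23; cell vol = 3.38² × mean(4 corners)
unit = 3.38² × 0.23 / (4×255) = 0.00257609 mm³ per gray-sum
row 0: Σ corner-gray over 15 cells = 7852  → 20.2275
row 1: Σ corner-gray over 15 cells = 7903  → 20.3588
row 2: Σ corner-gray over 15 cells = 8017  → 20.6525
row 3: Σ corner-gray over 15 cells = 8188  → 21.0930
row 4: Σ corner-gray over 15 cells = 7618  → 19.6247
Σ rows: total corner-gray = 39578  → 101.9565 mm³


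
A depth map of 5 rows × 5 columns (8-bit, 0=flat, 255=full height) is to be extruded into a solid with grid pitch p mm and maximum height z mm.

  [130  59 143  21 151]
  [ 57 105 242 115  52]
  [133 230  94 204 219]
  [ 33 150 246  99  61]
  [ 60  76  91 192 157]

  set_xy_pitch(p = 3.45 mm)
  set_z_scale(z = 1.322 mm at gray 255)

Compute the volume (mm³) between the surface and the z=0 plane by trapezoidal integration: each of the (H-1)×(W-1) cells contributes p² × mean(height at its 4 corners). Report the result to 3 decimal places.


height_mm = gray/255 × 1.322; cell vol = 3.45² × mean(4 corners)
unit = 3.45² × 1.322 / (4×255) = 0.0154266 mm³ per gray-sum
row 0: Σ corner-gray over 4 cells = 1760  → 27.1508
row 1: Σ corner-gray over 4 cells = 2441  → 37.6563
row 2: Σ corner-gray over 4 cells = 2492  → 38.4430
row 3: Σ corner-gray over 4 cells = 2019  → 31.1463
Σ rows: total corner-gray = 8712  → 134.3963 mm³

134.396


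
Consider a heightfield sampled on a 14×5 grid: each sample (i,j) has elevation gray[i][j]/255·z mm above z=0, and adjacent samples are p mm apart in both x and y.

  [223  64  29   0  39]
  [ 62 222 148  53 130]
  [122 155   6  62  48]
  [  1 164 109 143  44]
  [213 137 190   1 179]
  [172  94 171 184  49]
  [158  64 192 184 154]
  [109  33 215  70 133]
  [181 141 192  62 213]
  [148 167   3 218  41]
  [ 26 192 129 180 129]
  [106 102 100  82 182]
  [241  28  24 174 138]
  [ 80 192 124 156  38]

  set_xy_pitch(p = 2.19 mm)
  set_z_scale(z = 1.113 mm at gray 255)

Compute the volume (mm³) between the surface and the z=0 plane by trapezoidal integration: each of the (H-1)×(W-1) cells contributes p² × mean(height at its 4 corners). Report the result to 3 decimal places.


height_mm = gray/255 × 1.113; cell vol = 2.19² × mean(4 corners)
unit = 2.19² × 1.113 / (4×255) = 0.00523339 mm³ per gray-sum
row 0: Σ corner-gray over 4 cells = 1486  → 7.7768
row 1: Σ corner-gray over 4 cells = 1654  → 8.6560
row 2: Σ corner-gray over 4 cells = 1493  → 7.8135
row 3: Σ corner-gray over 4 cells = 1925  → 10.0743
row 4: Σ corner-gray over 4 cells = 2167  → 11.3408
row 5: Σ corner-gray over 4 cells = 2311  → 12.0944
row 6: Σ corner-gray over 4 cells = 2070  → 10.8331
row 7: Σ corner-gray over 4 cells = 2062  → 10.7913
row 8: Σ corner-gray over 4 cells = 2149  → 11.2466
row 9: Σ corner-gray over 4 cells = 2122  → 11.1053
row 10: Σ corner-gray over 4 cells = 2013  → 10.5348
row 11: Σ corner-gray over 4 cells = 1687  → 8.8287
row 12: Σ corner-gray over 4 cells = 1893  → 9.9068
Σ rows: total corner-gray = 25032  → 131.0023 mm³

131.002


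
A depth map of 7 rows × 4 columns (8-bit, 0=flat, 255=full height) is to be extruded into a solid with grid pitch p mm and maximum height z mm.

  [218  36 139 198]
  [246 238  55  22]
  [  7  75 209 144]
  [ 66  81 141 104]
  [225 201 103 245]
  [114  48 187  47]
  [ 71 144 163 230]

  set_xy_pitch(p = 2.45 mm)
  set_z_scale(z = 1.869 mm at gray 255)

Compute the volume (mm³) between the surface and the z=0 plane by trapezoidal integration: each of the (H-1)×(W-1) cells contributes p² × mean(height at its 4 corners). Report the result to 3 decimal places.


height_mm = gray/255 × 1.869; cell vol = 2.45² × mean(4 corners)
unit = 2.45² × 1.869 / (4×255) = 0.0109987 mm³ per gray-sum
row 0: Σ corner-gray over 3 cells = 1620  → 17.8179
row 1: Σ corner-gray over 3 cells = 1573  → 17.3010
row 2: Σ corner-gray over 3 cells = 1333  → 14.6613
row 3: Σ corner-gray over 3 cells = 1692  → 18.6098
row 4: Σ corner-gray over 3 cells = 1709  → 18.7968
row 5: Σ corner-gray over 3 cells = 1546  → 17.0040
Σ rows: total corner-gray = 9473  → 104.1907 mm³

104.191


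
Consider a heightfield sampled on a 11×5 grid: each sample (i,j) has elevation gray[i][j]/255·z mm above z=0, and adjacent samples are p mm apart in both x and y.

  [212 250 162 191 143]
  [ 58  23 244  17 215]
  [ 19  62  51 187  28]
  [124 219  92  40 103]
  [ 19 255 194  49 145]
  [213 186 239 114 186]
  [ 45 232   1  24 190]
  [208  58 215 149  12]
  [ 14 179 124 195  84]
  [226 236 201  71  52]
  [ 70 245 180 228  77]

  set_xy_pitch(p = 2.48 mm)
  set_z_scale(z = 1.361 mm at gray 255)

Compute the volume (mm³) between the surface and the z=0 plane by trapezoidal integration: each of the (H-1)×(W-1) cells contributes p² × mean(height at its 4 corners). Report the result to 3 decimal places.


height_mm = gray/255 × 1.361; cell vol = 2.48² × mean(4 corners)
unit = 2.48² × 1.361 / (4×255) = 0.00820656 mm³ per gray-sum
row 0: Σ corner-gray over 4 cells = 2402  → 19.7122
row 1: Σ corner-gray over 4 cells = 1488  → 12.2114
row 2: Σ corner-gray over 4 cells = 1576  → 12.9335
row 3: Σ corner-gray over 4 cells = 2089  → 17.1435
row 4: Σ corner-gray over 4 cells = 2637  → 21.6407
row 5: Σ corner-gray over 4 cells = 2226  → 18.2678
row 6: Σ corner-gray over 4 cells = 1813  → 14.8785
row 7: Σ corner-gray over 4 cells = 2158  → 17.7098
row 8: Σ corner-gray over 4 cells = 2388  → 19.5973
row 9: Σ corner-gray over 4 cells = 2747  → 22.5434
Σ rows: total corner-gray = 21524  → 176.6381 mm³

176.638
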